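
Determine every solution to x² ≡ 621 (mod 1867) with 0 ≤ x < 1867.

Since 1867 ≡ 3 (mod 4), a square root of 621 is 621^((1867+1)/4) = 621^467 mod 1867.
Repeated squaring: 621^2≡1039, 621^4≡395, 621^8≡1064, 621^16≡694, 621^32≡1817, 621^64≡633, 621^128≡1151, 621^256≡1098 (mod 1867).
621^467 = 621^(256+128+64+16+2+1) ≡ 1735 (mod 1867).
Check: 1735² = 3010225 ≡ 621 (mod 1867). The two roots are 132 and 1735.

132, 1735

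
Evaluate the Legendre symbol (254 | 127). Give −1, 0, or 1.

0

First reduce: 254 ≡ 0 (mod 127).
Top reduces to 0: gcd > 1, so the symbol is 0.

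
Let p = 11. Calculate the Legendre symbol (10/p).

Pull out 2: since 11 ≡ 3 (mod 8), (2/11) = -1.
Reciprocity: 5 ≡ 1 and 11 ≡ 3 (mod 4), so (5/11) = +(11/5).
Reduce top mod 5: now compute (1/5).
Reached (1/5) = 1. Collecting the sign flips along the way, the symbol is -1.

-1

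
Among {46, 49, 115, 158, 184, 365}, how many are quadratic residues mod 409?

(46/409) = +1 → QR.
(49/409) = +1 → QR.
(115/409) = +1 → QR.
(158/409) = -1 → non-residue.
(184/409) = +1 → QR.
(365/409) = -1 → non-residue.
Total quadratic residues among the 6: 4.

4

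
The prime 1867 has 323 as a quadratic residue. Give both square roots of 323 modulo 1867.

Since 1867 ≡ 3 (mod 4), a square root of 323 is 323^((1867+1)/4) = 323^467 mod 1867.
Repeated squaring: 323^2≡1644, 323^4≡1187, 323^8≡1251, 323^16≡455, 323^32≡1655, 323^64≡136, 323^128≡1693, 323^256≡404 (mod 1867).
323^467 = 323^(256+128+64+16+2+1) ≡ 1659 (mod 1867).
Check: 1659² = 2752281 ≡ 323 (mod 1867). The two roots are 208 and 1659.

208, 1659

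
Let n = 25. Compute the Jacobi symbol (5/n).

Reciprocity: 5 ≡ 1 and 25 ≡ 1 (mod 4), so (5/25) = +(25/5).
Reduce top mod 5: now compute (0/5).
Top reduces to 0: gcd > 1, so the symbol is 0.

0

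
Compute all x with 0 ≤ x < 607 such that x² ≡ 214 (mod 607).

Since 607 ≡ 3 (mod 4), a square root of 214 is 214^((607+1)/4) = 214^152 mod 607.
Repeated squaring: 214^2≡271, 214^4≡601, 214^8≡36, 214^16≡82, 214^32≡47, 214^64≡388, 214^128≡8 (mod 607).
214^152 = 214^(128+16+8) ≡ 550 (mod 607).
Check: 550² = 302500 ≡ 214 (mod 607). The two roots are 57 and 550.

57, 550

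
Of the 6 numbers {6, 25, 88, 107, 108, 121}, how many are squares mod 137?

(6/137) = -1 → non-residue.
(25/137) = +1 → QR.
(88/137) = +1 → QR.
(107/137) = +1 → QR.
(108/137) = -1 → non-residue.
(121/137) = +1 → QR.
Total quadratic residues among the 6: 4.

4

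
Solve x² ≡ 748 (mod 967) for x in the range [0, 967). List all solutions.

461, 506

Since 967 ≡ 3 (mod 4), a square root of 748 is 748^((967+1)/4) = 748^242 mod 967.
Repeated squaring: 748^2≡578, 748^4≡469, 748^8≡452, 748^16≡267, 748^32≡698, 748^64≡803, 748^128≡787 (mod 967).
748^242 = 748^(128+64+32+16+2) ≡ 461 (mod 967).
Check: 461² = 212521 ≡ 748 (mod 967). The two roots are 461 and 506.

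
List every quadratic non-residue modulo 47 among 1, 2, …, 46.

5, 10, 11, 13, 15, 19, 20, 22, 23, 26, 29, 30, 31, 33, 35, 38, 39, 40, 41, 43, 44, 45, 46

Square k = 1,…,23 (k and 47−k give the same square):
1²=1, 2²=4, 3²=9, 4²=16, 5²=25, 6²=36, 7²≡2, 8²≡17, 9²≡34, 10²≡6, 11²≡27, 12²≡3, 13²≡28, 14²≡8, 15²≡37, 16²≡21, 17²≡7, 18²≡42, 19²≡32, 20²≡24, 21²≡18, 22²≡14, 23²≡12 (mod 47).
The residues are {1, 2, 3, 4, 6, 7, 8, 9, 12, 14, 16, 17, 18, 21, 24, 25, 27, 28, 32, 34, 36, 37, 42}; the non-residues are the remaining 23 nonzero classes.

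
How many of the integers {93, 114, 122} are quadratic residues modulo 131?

(93/131) = -1 → non-residue.
(114/131) = +1 → QR.
(122/131) = -1 → non-residue.
Total quadratic residues among the 3: 1.

1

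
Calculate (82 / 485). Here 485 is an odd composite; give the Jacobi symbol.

Pull out 2: since 485 ≡ 5 (mod 8), (2/485) = -1.
Reciprocity: 41 ≡ 1 and 485 ≡ 1 (mod 4), so (41/485) = +(485/41).
Reduce top mod 41: now compute (34/41).
Pull out 2: since 41 ≡ 1 (mod 8), (2/41) = +1.
Reciprocity: 17 ≡ 1 and 41 ≡ 1 (mod 4), so (17/41) = +(41/17).
Reduce top mod 17: now compute (7/17).
Reciprocity: 7 ≡ 3 and 17 ≡ 1 (mod 4), so (7/17) = +(17/7).
Reduce top mod 7: now compute (3/7).
Reciprocity: 3 ≡ 3 and 7 ≡ 3 (mod 4), so (3/7) = −(7/3).
Reduce top mod 3: now compute (1/3).
Reached (1/3) = 1. Collecting the sign flips along the way, the symbol is +1.

1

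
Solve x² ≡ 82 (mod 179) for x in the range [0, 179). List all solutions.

Since 179 ≡ 3 (mod 4), a square root of 82 is 82^((179+1)/4) = 82^45 mod 179.
Repeated squaring: 82^2≡101, 82^4≡177, 82^8≡4, 82^16≡16, 82^32≡77 (mod 179).
82^45 = 82^(32+8+4+1) ≡ 145 (mod 179).
Check: 145² = 21025 ≡ 82 (mod 179). The two roots are 34 and 145.

34, 145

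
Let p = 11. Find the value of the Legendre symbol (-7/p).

Euler's criterion: (-7/11) ≡ 4^5 (mod 11).
4^2 ≡ 5 (mod 11)
4^4 ≡ 3 (mod 11)
4^5 = 4^(4+1) ≡ 1 (mod 11).
Result is 1, so (-7/11) = 1.

1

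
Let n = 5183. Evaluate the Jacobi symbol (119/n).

Reciprocity: 119 ≡ 3 and 5183 ≡ 3 (mod 4), so (119/5183) = −(5183/119).
Reduce top mod 119: now compute (66/119).
Pull out 2: since 119 ≡ 7 (mod 8), (2/119) = +1.
Reciprocity: 33 ≡ 1 and 119 ≡ 3 (mod 4), so (33/119) = +(119/33).
Reduce top mod 33: now compute (20/33).
Pull out 2^2: since 33 ≡ 1 (mod 8), (2/33) = +1, so (2/33)^2 = +1.
Reciprocity: 5 ≡ 1 and 33 ≡ 1 (mod 4), so (5/33) = +(33/5).
Reduce top mod 5: now compute (3/5).
Reciprocity: 3 ≡ 3 and 5 ≡ 1 (mod 4), so (3/5) = +(5/3).
Reduce top mod 3: now compute (2/3).
Pull out 2: since 3 ≡ 3 (mod 8), (2/3) = -1.
Reached (1/3) = 1. Collecting the sign flips along the way, the symbol is +1.

1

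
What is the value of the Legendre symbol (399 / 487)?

1

Reciprocity: 399 ≡ 3 and 487 ≡ 3 (mod 4), so (399/487) = −(487/399).
Reduce top mod 399: now compute (88/399).
Pull out 2^3: since 399 ≡ 7 (mod 8), (2/399) = +1, so (2/399)^3 = +1.
Reciprocity: 11 ≡ 3 and 399 ≡ 3 (mod 4), so (11/399) = −(399/11).
Reduce top mod 11: now compute (3/11).
Reciprocity: 3 ≡ 3 and 11 ≡ 3 (mod 4), so (3/11) = −(11/3).
Reduce top mod 3: now compute (2/3).
Pull out 2: since 3 ≡ 3 (mod 8), (2/3) = -1.
Reached (1/3) = 1. Collecting the sign flips along the way, the symbol is +1.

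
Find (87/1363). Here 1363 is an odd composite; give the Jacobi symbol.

0

Reciprocity: 87 ≡ 3 and 1363 ≡ 3 (mod 4), so (87/1363) = −(1363/87).
Reduce top mod 87: now compute (58/87).
Pull out 2: since 87 ≡ 7 (mod 8), (2/87) = +1.
Reciprocity: 29 ≡ 1 and 87 ≡ 3 (mod 4), so (29/87) = +(87/29).
Reduce top mod 29: now compute (0/29).
Top reduces to 0: gcd > 1, so the symbol is 0.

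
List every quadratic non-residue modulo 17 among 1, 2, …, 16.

3, 5, 6, 7, 10, 11, 12, 14

Square k = 1,…,8 (k and 17−k give the same square):
1²=1, 2²=4, 3²=9, 4²=16, 5²≡8, 6²≡2, 7²≡15, 8²≡13 (mod 17).
The residues are {1, 2, 4, 8, 9, 13, 15, 16}; the non-residues are the remaining 8 nonzero classes.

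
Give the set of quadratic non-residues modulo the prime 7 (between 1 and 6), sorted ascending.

3 5 6

Square k = 1,…,3 (k and 7−k give the same square):
1²=1, 2²=4, 3²≡2 (mod 7).
The residues are {1, 2, 4}; the non-residues are the remaining 3 nonzero classes.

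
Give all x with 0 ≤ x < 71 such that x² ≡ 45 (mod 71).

Since 71 ≡ 3 (mod 4), a square root of 45 is 45^((71+1)/4) = 45^18 mod 71.
Repeated squaring: 45^2≡37, 45^4≡20, 45^8≡45, 45^16≡37 (mod 71).
45^18 = 45^(16+2) ≡ 20 (mod 71).
Check: 20² = 400 ≡ 45 (mod 71). The two roots are 20 and 51.

20, 51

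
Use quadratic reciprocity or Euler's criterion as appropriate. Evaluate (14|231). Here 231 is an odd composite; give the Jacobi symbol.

0

Pull out 2: since 231 ≡ 7 (mod 8), (2/231) = +1.
Reciprocity: 7 ≡ 3 and 231 ≡ 3 (mod 4), so (7/231) = −(231/7).
Reduce top mod 7: now compute (0/7).
Top reduces to 0: gcd > 1, so the symbol is 0.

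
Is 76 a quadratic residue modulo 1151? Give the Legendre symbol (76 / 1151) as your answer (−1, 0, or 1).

-1

Pull out 2^2: since 1151 ≡ 7 (mod 8), (2/1151) = +1, so (2/1151)^2 = +1.
Reciprocity: 19 ≡ 3 and 1151 ≡ 3 (mod 4), so (19/1151) = −(1151/19).
Reduce top mod 19: now compute (11/19).
Reciprocity: 11 ≡ 3 and 19 ≡ 3 (mod 4), so (11/19) = −(19/11).
Reduce top mod 11: now compute (8/11).
Pull out 2^3: since 11 ≡ 3 (mod 8), (2/11) = -1, so (2/11)^3 = -1.
Reached (1/11) = 1. Collecting the sign flips along the way, the symbol is -1.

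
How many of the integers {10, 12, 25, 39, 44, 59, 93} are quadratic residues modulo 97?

4

(10/97) = -1 → non-residue.
(12/97) = +1 → QR.
(25/97) = +1 → QR.
(39/97) = -1 → non-residue.
(44/97) = +1 → QR.
(59/97) = -1 → non-residue.
(93/97) = +1 → QR.
Total quadratic residues among the 7: 4.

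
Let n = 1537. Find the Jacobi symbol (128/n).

1

Pull out 2^7: since 1537 ≡ 1 (mod 8), (2/1537) = +1, so (2/1537)^7 = +1.
Reached (1/1537) = 1. Collecting the sign flips along the way, the symbol is +1.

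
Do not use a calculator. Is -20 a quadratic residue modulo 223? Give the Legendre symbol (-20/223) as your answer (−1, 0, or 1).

First reduce: -20 ≡ 203 (mod 223).
Reciprocity: 203 ≡ 3 and 223 ≡ 3 (mod 4), so (203/223) = −(223/203).
Reduce top mod 203: now compute (20/203).
Pull out 2^2: since 203 ≡ 3 (mod 8), (2/203) = -1, so (2/203)^2 = +1.
Reciprocity: 5 ≡ 1 and 203 ≡ 3 (mod 4), so (5/203) = +(203/5).
Reduce top mod 5: now compute (3/5).
Reciprocity: 3 ≡ 3 and 5 ≡ 1 (mod 4), so (3/5) = +(5/3).
Reduce top mod 3: now compute (2/3).
Pull out 2: since 3 ≡ 3 (mod 8), (2/3) = -1.
Reached (1/3) = 1. Collecting the sign flips along the way, the symbol is +1.

1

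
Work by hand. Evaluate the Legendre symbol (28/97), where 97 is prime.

Pull out 2^2: since 97 ≡ 1 (mod 8), (2/97) = +1, so (2/97)^2 = +1.
Reciprocity: 7 ≡ 3 and 97 ≡ 1 (mod 4), so (7/97) = +(97/7).
Reduce top mod 7: now compute (6/7).
Pull out 2: since 7 ≡ 7 (mod 8), (2/7) = +1.
Reciprocity: 3 ≡ 3 and 7 ≡ 3 (mod 4), so (3/7) = −(7/3).
Reduce top mod 3: now compute (1/3).
Reached (1/3) = 1. Collecting the sign flips along the way, the symbol is -1.

-1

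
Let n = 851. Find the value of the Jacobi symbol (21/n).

Reciprocity: 21 ≡ 1 and 851 ≡ 3 (mod 4), so (21/851) = +(851/21).
Reduce top mod 21: now compute (11/21).
Reciprocity: 11 ≡ 3 and 21 ≡ 1 (mod 4), so (11/21) = +(21/11).
Reduce top mod 11: now compute (10/11).
Pull out 2: since 11 ≡ 3 (mod 8), (2/11) = -1.
Reciprocity: 5 ≡ 1 and 11 ≡ 3 (mod 4), so (5/11) = +(11/5).
Reduce top mod 5: now compute (1/5).
Reached (1/5) = 1. Collecting the sign flips along the way, the symbol is -1.

-1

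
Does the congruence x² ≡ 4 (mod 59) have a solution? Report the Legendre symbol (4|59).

Pull out 2^2: since 59 ≡ 3 (mod 8), (2/59) = -1, so (2/59)^2 = +1.
Reached (1/59) = 1. Collecting the sign flips along the way, the symbol is +1.

1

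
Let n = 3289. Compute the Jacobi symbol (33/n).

0

Reciprocity: 33 ≡ 1 and 3289 ≡ 1 (mod 4), so (33/3289) = +(3289/33).
Reduce top mod 33: now compute (22/33).
Pull out 2: since 33 ≡ 1 (mod 8), (2/33) = +1.
Reciprocity: 11 ≡ 3 and 33 ≡ 1 (mod 4), so (11/33) = +(33/11).
Reduce top mod 11: now compute (0/11).
Top reduces to 0: gcd > 1, so the symbol is 0.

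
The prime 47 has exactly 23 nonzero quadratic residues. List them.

Square k = 1,…,23 (k and 47−k give the same square):
1²=1, 2²=4, 3²=9, 4²=16, 5²=25, 6²=36, 7²≡2, 8²≡17, 9²≡34, 10²≡6, 11²≡27, 12²≡3, 13²≡28, 14²≡8, 15²≡37, 16²≡21, 17²≡7, 18²≡42, 19²≡32, 20²≡24, 21²≡18, 22²≡14, 23²≡12 (mod 47).
So the quadratic residues mod 47 are {1, 2, 3, 4, 6, 7, 8, 9, 12, 14, 16, 17, 18, 21, 24, 25, 27, 28, 32, 34, 36, 37, 42}.

1 2 3 4 6 7 8 9 12 14 16 17 18 21 24 25 27 28 32 34 36 37 42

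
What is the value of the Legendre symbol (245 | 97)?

First reduce: 245 ≡ 51 (mod 97).
Reciprocity: 51 ≡ 3 and 97 ≡ 1 (mod 4), so (51/97) = +(97/51).
Reduce top mod 51: now compute (46/51).
Pull out 2: since 51 ≡ 3 (mod 8), (2/51) = -1.
Reciprocity: 23 ≡ 3 and 51 ≡ 3 (mod 4), so (23/51) = −(51/23).
Reduce top mod 23: now compute (5/23).
Reciprocity: 5 ≡ 1 and 23 ≡ 3 (mod 4), so (5/23) = +(23/5).
Reduce top mod 5: now compute (3/5).
Reciprocity: 3 ≡ 3 and 5 ≡ 1 (mod 4), so (3/5) = +(5/3).
Reduce top mod 3: now compute (2/3).
Pull out 2: since 3 ≡ 3 (mod 8), (2/3) = -1.
Reached (1/3) = 1. Collecting the sign flips along the way, the symbol is -1.

-1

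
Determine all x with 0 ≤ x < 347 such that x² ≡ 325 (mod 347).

Since 347 ≡ 3 (mod 4), a square root of 325 is 325^((347+1)/4) = 325^87 mod 347.
Repeated squaring: 325^2≡137, 325^4≡31, 325^8≡267, 325^16≡154, 325^32≡120, 325^64≡173 (mod 347).
325^87 = 325^(64+16+4+2+1) ≡ 67 (mod 347).
Check: 67² = 4489 ≡ 325 (mod 347). The two roots are 67 and 280.

67, 280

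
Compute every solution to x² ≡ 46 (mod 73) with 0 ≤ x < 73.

22, 51

73 ≡ 1 (mod 4), so we find a root by search.
Trying successive values, 22² = 484 ≡ 46 (mod 73). The other root is 73 − 22 = 51.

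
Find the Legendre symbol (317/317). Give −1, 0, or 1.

First reduce: 317 ≡ 0 (mod 317).
Top reduces to 0: gcd > 1, so the symbol is 0.

0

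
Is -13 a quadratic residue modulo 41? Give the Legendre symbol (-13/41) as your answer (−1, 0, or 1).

-1

First reduce: -13 ≡ 28 (mod 41).
Pull out 2^2: since 41 ≡ 1 (mod 8), (2/41) = +1, so (2/41)^2 = +1.
Reciprocity: 7 ≡ 3 and 41 ≡ 1 (mod 4), so (7/41) = +(41/7).
Reduce top mod 7: now compute (6/7).
Pull out 2: since 7 ≡ 7 (mod 8), (2/7) = +1.
Reciprocity: 3 ≡ 3 and 7 ≡ 3 (mod 4), so (3/7) = −(7/3).
Reduce top mod 3: now compute (1/3).
Reached (1/3) = 1. Collecting the sign flips along the way, the symbol is -1.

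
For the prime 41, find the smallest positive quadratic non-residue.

3

(2/41) = +1, so 2 is a residue.
(3/41) = −1, so 3 is the smallest positive non-residue mod 41.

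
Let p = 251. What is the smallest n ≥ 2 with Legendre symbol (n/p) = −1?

(2/251) = −1, so 2 is the smallest positive non-residue mod 251.

2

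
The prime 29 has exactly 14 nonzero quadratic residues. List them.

1, 4, 5, 6, 7, 9, 13, 16, 20, 22, 23, 24, 25, 28

Square k = 1,…,14 (k and 29−k give the same square):
1²=1, 2²=4, 3²=9, 4²=16, 5²=25, 6²≡7, 7²≡20, 8²≡6, 9²≡23, 10²≡13, 11²≡5, 12²≡28, 13²≡24, 14²≡22 (mod 29).
So the quadratic residues mod 29 are {1, 4, 5, 6, 7, 9, 13, 16, 20, 22, 23, 24, 25, 28}.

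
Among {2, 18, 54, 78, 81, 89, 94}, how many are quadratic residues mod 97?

(2/97) = +1 → QR.
(18/97) = +1 → QR.
(54/97) = +1 → QR.
(78/97) = -1 → non-residue.
(81/97) = +1 → QR.
(89/97) = +1 → QR.
(94/97) = +1 → QR.
Total quadratic residues among the 7: 6.

6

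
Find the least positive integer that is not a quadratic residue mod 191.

7

(2/191) = +1, so 2 is a residue.
(3/191) = +1, so 3 is a residue.
(4/191) = +1, so 4 is a residue.
(5/191) = +1, so 5 is a residue.
(6/191) = +1, so 6 is a residue.
(7/191) = −1, so 7 is the smallest positive non-residue mod 191.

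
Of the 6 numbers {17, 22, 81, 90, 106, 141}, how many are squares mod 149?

3

(17/149) = +1 → QR.
(22/149) = +1 → QR.
(81/149) = +1 → QR.
(90/149) = -1 → non-residue.
(106/149) = -1 → non-residue.
(141/149) = -1 → non-residue.
Total quadratic residues among the 6: 3.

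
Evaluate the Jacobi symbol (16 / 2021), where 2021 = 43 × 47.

1

Pull out 2^4: since 2021 ≡ 5 (mod 8), (2/2021) = -1, so (2/2021)^4 = +1.
Reached (1/2021) = 1. Collecting the sign flips along the way, the symbol is +1.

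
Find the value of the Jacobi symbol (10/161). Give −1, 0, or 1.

Pull out 2: since 161 ≡ 1 (mod 8), (2/161) = +1.
Reciprocity: 5 ≡ 1 and 161 ≡ 1 (mod 4), so (5/161) = +(161/5).
Reduce top mod 5: now compute (1/5).
Reached (1/5) = 1. Collecting the sign flips along the way, the symbol is +1.

1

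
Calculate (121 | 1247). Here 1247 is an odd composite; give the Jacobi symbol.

1

Reciprocity: 121 ≡ 1 and 1247 ≡ 3 (mod 4), so (121/1247) = +(1247/121).
Reduce top mod 121: now compute (37/121).
Reciprocity: 37 ≡ 1 and 121 ≡ 1 (mod 4), so (37/121) = +(121/37).
Reduce top mod 37: now compute (10/37).
Pull out 2: since 37 ≡ 5 (mod 8), (2/37) = -1.
Reciprocity: 5 ≡ 1 and 37 ≡ 1 (mod 4), so (5/37) = +(37/5).
Reduce top mod 5: now compute (2/5).
Pull out 2: since 5 ≡ 5 (mod 8), (2/5) = -1.
Reached (1/5) = 1. Collecting the sign flips along the way, the symbol is +1.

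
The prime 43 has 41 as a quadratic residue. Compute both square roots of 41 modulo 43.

16, 27

Since 43 ≡ 3 (mod 4), a square root of 41 is 41^((43+1)/4) = 41^11 mod 43.
Repeated squaring: 41^2≡4, 41^4≡16, 41^8≡41 (mod 43).
41^11 = 41^(8+2+1) ≡ 16 (mod 43).
Check: 16² = 256 ≡ 41 (mod 43). The two roots are 16 and 27.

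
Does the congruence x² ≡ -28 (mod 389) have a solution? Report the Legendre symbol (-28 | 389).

Euler's criterion: (-28/389) ≡ 361^194 (mod 389).
361^2 ≡ 6 (mod 389)
361^4 ≡ 36 (mod 389)
361^8 ≡ 129 (mod 389)
361^16 ≡ 303 (mod 389)
361^32 ≡ 5 (mod 389)
361^64 ≡ 25 (mod 389)
361^128 ≡ 236 (mod 389)
361^194 = 361^(128+64+2) ≡ 1 (mod 389).
Result is 1, so (-28/389) = 1.

1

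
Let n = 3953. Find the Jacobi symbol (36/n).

1

Pull out 2^2: since 3953 ≡ 1 (mod 8), (2/3953) = +1, so (2/3953)^2 = +1.
Reciprocity: 9 ≡ 1 and 3953 ≡ 1 (mod 4), so (9/3953) = +(3953/9).
Reduce top mod 9: now compute (2/9).
Pull out 2: since 9 ≡ 1 (mod 8), (2/9) = +1.
Reached (1/9) = 1. Collecting the sign flips along the way, the symbol is +1.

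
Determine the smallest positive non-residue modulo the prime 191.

(2/191) = +1, so 2 is a residue.
(3/191) = +1, so 3 is a residue.
(4/191) = +1, so 4 is a residue.
(5/191) = +1, so 5 is a residue.
(6/191) = +1, so 6 is a residue.
(7/191) = −1, so 7 is the smallest positive non-residue mod 191.

7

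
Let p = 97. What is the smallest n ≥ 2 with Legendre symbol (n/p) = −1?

5

(2/97) = +1, so 2 is a residue.
(3/97) = +1, so 3 is a residue.
(4/97) = +1, so 4 is a residue.
(5/97) = −1, so 5 is the smallest positive non-residue mod 97.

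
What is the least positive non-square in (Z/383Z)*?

(2/383) = +1, so 2 is a residue.
(3/383) = +1, so 3 is a residue.
(4/383) = +1, so 4 is a residue.
(5/383) = −1, so 5 is the smallest positive non-residue mod 383.

5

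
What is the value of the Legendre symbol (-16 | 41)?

1

Euler's criterion: (-16/41) ≡ 25^20 (mod 41).
25^2 ≡ 10 (mod 41)
25^4 ≡ 18 (mod 41)
25^8 ≡ 37 (mod 41)
25^16 ≡ 16 (mod 41)
25^20 = 25^(16+4) ≡ 1 (mod 41).
Result is 1, so (-16/41) = 1.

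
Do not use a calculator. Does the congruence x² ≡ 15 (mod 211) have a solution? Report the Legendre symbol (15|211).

Euler's criterion: (15/211) ≡ 15^105 (mod 211).
15^2 ≡ 14 (mod 211)
15^4 ≡ 196 (mod 211)
15^8 ≡ 14 (mod 211)
15^16 ≡ 196 (mod 211)
15^32 ≡ 14 (mod 211)
15^64 ≡ 196 (mod 211)
15^105 = 15^(64+32+8+1) ≡ 210 (mod 211).
Result is 210 ≡ −1, so (15/211) = −1.

-1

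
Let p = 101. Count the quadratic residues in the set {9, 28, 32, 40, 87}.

(9/101) = +1 → QR.
(28/101) = -1 → non-residue.
(32/101) = -1 → non-residue.
(40/101) = -1 → non-residue.
(87/101) = +1 → QR.
Total quadratic residues among the 5: 2.

2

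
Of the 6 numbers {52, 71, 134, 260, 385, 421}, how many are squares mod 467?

(52/467) = +1 → QR.
(71/467) = +1 → QR.
(134/467) = +1 → QR.
(260/467) = -1 → non-residue.
(385/467) = +1 → QR.
(421/467) = +1 → QR.
Total quadratic residues among the 6: 5.

5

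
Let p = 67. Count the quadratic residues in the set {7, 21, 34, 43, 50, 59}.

(7/67) = -1 → non-residue.
(21/67) = +1 → QR.
(34/67) = -1 → non-residue.
(43/67) = -1 → non-residue.
(50/67) = -1 → non-residue.
(59/67) = +1 → QR.
Total quadratic residues among the 6: 2.

2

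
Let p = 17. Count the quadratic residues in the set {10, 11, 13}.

1

(10/17) = -1 → non-residue.
(11/17) = -1 → non-residue.
(13/17) = +1 → QR.
Total quadratic residues among the 3: 1.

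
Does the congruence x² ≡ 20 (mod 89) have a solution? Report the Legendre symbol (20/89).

Euler's criterion: (20/89) ≡ 20^44 (mod 89).
20^2 ≡ 44 (mod 89)
20^4 ≡ 67 (mod 89)
20^8 ≡ 39 (mod 89)
20^16 ≡ 8 (mod 89)
20^32 ≡ 64 (mod 89)
20^44 = 20^(32+8+4) ≡ 1 (mod 89).
Result is 1, so (20/89) = 1.

1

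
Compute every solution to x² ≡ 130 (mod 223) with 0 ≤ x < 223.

24, 199

Since 223 ≡ 3 (mod 4), a square root of 130 is 130^((223+1)/4) = 130^56 mod 223.
Repeated squaring: 130^2≡175, 130^4≡74, 130^8≡124, 130^16≡212, 130^32≡121 (mod 223).
130^56 = 130^(32+16+8) ≡ 199 (mod 223).
Check: 199² = 39601 ≡ 130 (mod 223). The two roots are 24 and 199.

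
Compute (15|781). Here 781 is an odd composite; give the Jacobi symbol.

Reciprocity: 15 ≡ 3 and 781 ≡ 1 (mod 4), so (15/781) = +(781/15).
Reduce top mod 15: now compute (1/15).
Reached (1/15) = 1. Collecting the sign flips along the way, the symbol is +1.

1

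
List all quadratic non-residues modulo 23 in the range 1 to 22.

Square k = 1,…,11 (k and 23−k give the same square):
1²=1, 2²=4, 3²=9, 4²=16, 5²≡2, 6²≡13, 7²≡3, 8²≡18, 9²≡12, 10²≡8, 11²≡6 (mod 23).
The residues are {1, 2, 3, 4, 6, 8, 9, 12, 13, 16, 18}; the non-residues are the remaining 11 nonzero classes.

5,7,10,11,14,15,17,19,20,21,22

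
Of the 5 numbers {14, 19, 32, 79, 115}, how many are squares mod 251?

2

(14/251) = -1 → non-residue.
(19/251) = -1 → non-residue.
(32/251) = -1 → non-residue.
(79/251) = +1 → QR.
(115/251) = +1 → QR.
Total quadratic residues among the 5: 2.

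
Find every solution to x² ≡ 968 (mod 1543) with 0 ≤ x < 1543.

Since 1543 ≡ 3 (mod 4), a square root of 968 is 968^((1543+1)/4) = 968^386 mod 1543.
Repeated squaring: 968^2≡423, 968^4≡1484, 968^8≡395, 968^16≡182, 968^32≡721, 968^64≡1393, 968^128≡898, 968^256≡958 (mod 1543).
968^386 = 968^(256+128+2) ≡ 555 (mod 1543).
Check: 555² = 308025 ≡ 968 (mod 1543). The two roots are 555 and 988.

555, 988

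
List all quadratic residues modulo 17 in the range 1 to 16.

1, 2, 4, 8, 9, 13, 15, 16

Square k = 1,…,8 (k and 17−k give the same square):
1²=1, 2²=4, 3²=9, 4²=16, 5²≡8, 6²≡2, 7²≡15, 8²≡13 (mod 17).
So the quadratic residues mod 17 are {1, 2, 4, 8, 9, 13, 15, 16}.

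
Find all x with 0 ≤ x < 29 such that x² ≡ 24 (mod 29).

29 ≡ 1 (mod 4), so we find a root by search.
Trying successive values, 13² = 169 ≡ 24 (mod 29). The other root is 29 − 13 = 16.

13, 16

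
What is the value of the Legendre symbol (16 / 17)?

1

Pull out 2^4: since 17 ≡ 1 (mod 8), (2/17) = +1, so (2/17)^4 = +1.
Reached (1/17) = 1. Collecting the sign flips along the way, the symbol is +1.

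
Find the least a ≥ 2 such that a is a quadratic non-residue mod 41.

3

(2/41) = +1, so 2 is a residue.
(3/41) = −1, so 3 is the smallest positive non-residue mod 41.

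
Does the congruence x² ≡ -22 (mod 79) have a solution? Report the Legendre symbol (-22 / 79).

Euler's criterion: (-22/79) ≡ 57^39 (mod 79).
57^2 ≡ 10 (mod 79)
57^4 ≡ 21 (mod 79)
57^8 ≡ 46 (mod 79)
57^16 ≡ 62 (mod 79)
57^32 ≡ 52 (mod 79)
57^39 = 57^(32+4+2+1) ≡ 78 (mod 79).
Result is 78 ≡ −1, so (-22/79) = −1.

-1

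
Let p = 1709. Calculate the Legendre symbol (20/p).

1

Pull out 2^2: since 1709 ≡ 5 (mod 8), (2/1709) = -1, so (2/1709)^2 = +1.
Reciprocity: 5 ≡ 1 and 1709 ≡ 1 (mod 4), so (5/1709) = +(1709/5).
Reduce top mod 5: now compute (4/5).
Pull out 2^2: since 5 ≡ 5 (mod 8), (2/5) = -1, so (2/5)^2 = +1.
Reached (1/5) = 1. Collecting the sign flips along the way, the symbol is +1.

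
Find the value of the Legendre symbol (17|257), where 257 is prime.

Reciprocity: 17 ≡ 1 and 257 ≡ 1 (mod 4), so (17/257) = +(257/17).
Reduce top mod 17: now compute (2/17).
Pull out 2: since 17 ≡ 1 (mod 8), (2/17) = +1.
Reached (1/17) = 1. Collecting the sign flips along the way, the symbol is +1.

1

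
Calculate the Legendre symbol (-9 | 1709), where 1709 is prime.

1

First reduce: -9 ≡ 1700 (mod 1709).
Pull out 2^2: since 1709 ≡ 5 (mod 8), (2/1709) = -1, so (2/1709)^2 = +1.
Reciprocity: 425 ≡ 1 and 1709 ≡ 1 (mod 4), so (425/1709) = +(1709/425).
Reduce top mod 425: now compute (9/425).
Reciprocity: 9 ≡ 1 and 425 ≡ 1 (mod 4), so (9/425) = +(425/9).
Reduce top mod 9: now compute (2/9).
Pull out 2: since 9 ≡ 1 (mod 8), (2/9) = +1.
Reached (1/9) = 1. Collecting the sign flips along the way, the symbol is +1.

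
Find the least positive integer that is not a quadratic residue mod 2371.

2

(2/2371) = −1, so 2 is the smallest positive non-residue mod 2371.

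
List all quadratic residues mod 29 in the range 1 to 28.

Square k = 1,…,14 (k and 29−k give the same square):
1²=1, 2²=4, 3²=9, 4²=16, 5²=25, 6²≡7, 7²≡20, 8²≡6, 9²≡23, 10²≡13, 11²≡5, 12²≡28, 13²≡24, 14²≡22 (mod 29).
So the quadratic residues mod 29 are {1, 4, 5, 6, 7, 9, 13, 16, 20, 22, 23, 24, 25, 28}.

1,4,5,6,7,9,13,16,20,22,23,24,25,28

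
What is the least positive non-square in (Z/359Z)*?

(2/359) = +1, so 2 is a residue.
(3/359) = +1, so 3 is a residue.
(4/359) = +1, so 4 is a residue.
(5/359) = +1, so 5 is a residue.
(6/359) = +1, so 6 is a residue.
(7/359) = −1, so 7 is the smallest positive non-residue mod 359.

7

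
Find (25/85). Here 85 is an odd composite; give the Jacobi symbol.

Reciprocity: 25 ≡ 1 and 85 ≡ 1 (mod 4), so (25/85) = +(85/25).
Reduce top mod 25: now compute (10/25).
Pull out 2: since 25 ≡ 1 (mod 8), (2/25) = +1.
Reciprocity: 5 ≡ 1 and 25 ≡ 1 (mod 4), so (5/25) = +(25/5).
Reduce top mod 5: now compute (0/5).
Top reduces to 0: gcd > 1, so the symbol is 0.

0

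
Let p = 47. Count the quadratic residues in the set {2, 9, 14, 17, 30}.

4

(2/47) = +1 → QR.
(9/47) = +1 → QR.
(14/47) = +1 → QR.
(17/47) = +1 → QR.
(30/47) = -1 → non-residue.
Total quadratic residues among the 5: 4.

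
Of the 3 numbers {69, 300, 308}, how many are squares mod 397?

2

(69/397) = +1 → QR.
(300/397) = +1 → QR.
(308/397) = -1 → non-residue.
Total quadratic residues among the 3: 2.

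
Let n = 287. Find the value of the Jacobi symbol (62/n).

Pull out 2: since 287 ≡ 7 (mod 8), (2/287) = +1.
Reciprocity: 31 ≡ 3 and 287 ≡ 3 (mod 4), so (31/287) = −(287/31).
Reduce top mod 31: now compute (8/31).
Pull out 2^3: since 31 ≡ 7 (mod 8), (2/31) = +1, so (2/31)^3 = +1.
Reached (1/31) = 1. Collecting the sign flips along the way, the symbol is -1.

-1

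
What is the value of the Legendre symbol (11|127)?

1

Reciprocity: 11 ≡ 3 and 127 ≡ 3 (mod 4), so (11/127) = −(127/11).
Reduce top mod 11: now compute (6/11).
Pull out 2: since 11 ≡ 3 (mod 8), (2/11) = -1.
Reciprocity: 3 ≡ 3 and 11 ≡ 3 (mod 4), so (3/11) = −(11/3).
Reduce top mod 3: now compute (2/3).
Pull out 2: since 3 ≡ 3 (mod 8), (2/3) = -1.
Reached (1/3) = 1. Collecting the sign flips along the way, the symbol is +1.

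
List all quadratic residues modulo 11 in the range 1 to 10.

1, 3, 4, 5, 9

Square k = 1,…,5 (k and 11−k give the same square):
1²=1, 2²=4, 3²=9, 4²≡5, 5²≡3 (mod 11).
So the quadratic residues mod 11 are {1, 3, 4, 5, 9}.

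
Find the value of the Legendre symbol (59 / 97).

Reciprocity: 59 ≡ 3 and 97 ≡ 1 (mod 4), so (59/97) = +(97/59).
Reduce top mod 59: now compute (38/59).
Pull out 2: since 59 ≡ 3 (mod 8), (2/59) = -1.
Reciprocity: 19 ≡ 3 and 59 ≡ 3 (mod 4), so (19/59) = −(59/19).
Reduce top mod 19: now compute (2/19).
Pull out 2: since 19 ≡ 3 (mod 8), (2/19) = -1.
Reached (1/19) = 1. Collecting the sign flips along the way, the symbol is -1.

-1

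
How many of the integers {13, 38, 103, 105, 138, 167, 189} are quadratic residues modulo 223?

(13/223) = -1 → non-residue.
(38/223) = +1 → QR.
(103/223) = -1 → non-residue.
(105/223) = +1 → QR.
(138/223) = +1 → QR.
(167/223) = -1 → non-residue.
(189/223) = -1 → non-residue.
Total quadratic residues among the 7: 3.

3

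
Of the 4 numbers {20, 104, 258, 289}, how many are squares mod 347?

(20/347) = -1 → non-residue.
(104/347) = -1 → non-residue.
(258/347) = -1 → non-residue.
(289/347) = +1 → QR.
Total quadratic residues among the 4: 1.

1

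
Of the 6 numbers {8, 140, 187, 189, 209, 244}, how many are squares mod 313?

3

(8/313) = +1 → QR.
(140/313) = +1 → QR.
(187/313) = -1 → non-residue.
(189/313) = -1 → non-residue.
(209/313) = +1 → QR.
(244/313) = -1 → non-residue.
Total quadratic residues among the 6: 3.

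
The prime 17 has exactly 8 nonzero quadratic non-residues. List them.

Square k = 1,…,8 (k and 17−k give the same square):
1²=1, 2²=4, 3²=9, 4²=16, 5²≡8, 6²≡2, 7²≡15, 8²≡13 (mod 17).
The residues are {1, 2, 4, 8, 9, 13, 15, 16}; the non-residues are the remaining 8 nonzero classes.

3 5 6 7 10 11 12 14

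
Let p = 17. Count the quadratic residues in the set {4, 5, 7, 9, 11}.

2

(4/17) = +1 → QR.
(5/17) = -1 → non-residue.
(7/17) = -1 → non-residue.
(9/17) = +1 → QR.
(11/17) = -1 → non-residue.
Total quadratic residues among the 5: 2.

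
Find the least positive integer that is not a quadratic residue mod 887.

5

(2/887) = +1, so 2 is a residue.
(3/887) = +1, so 3 is a residue.
(4/887) = +1, so 4 is a residue.
(5/887) = −1, so 5 is the smallest positive non-residue mod 887.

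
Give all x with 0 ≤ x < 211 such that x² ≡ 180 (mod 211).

32, 179

Since 211 ≡ 3 (mod 4), a square root of 180 is 180^((211+1)/4) = 180^53 mod 211.
Repeated squaring: 180^2≡117, 180^4≡185, 180^8≡43, 180^16≡161, 180^32≡179 (mod 211).
180^53 = 180^(32+16+4+1) ≡ 179 (mod 211).
Check: 179² = 32041 ≡ 180 (mod 211). The two roots are 32 and 179.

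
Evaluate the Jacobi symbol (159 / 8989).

Reciprocity: 159 ≡ 3 and 8989 ≡ 1 (mod 4), so (159/8989) = +(8989/159).
Reduce top mod 159: now compute (85/159).
Reciprocity: 85 ≡ 1 and 159 ≡ 3 (mod 4), so (85/159) = +(159/85).
Reduce top mod 85: now compute (74/85).
Pull out 2: since 85 ≡ 5 (mod 8), (2/85) = -1.
Reciprocity: 37 ≡ 1 and 85 ≡ 1 (mod 4), so (37/85) = +(85/37).
Reduce top mod 37: now compute (11/37).
Reciprocity: 11 ≡ 3 and 37 ≡ 1 (mod 4), so (11/37) = +(37/11).
Reduce top mod 11: now compute (4/11).
Pull out 2^2: since 11 ≡ 3 (mod 8), (2/11) = -1, so (2/11)^2 = +1.
Reached (1/11) = 1. Collecting the sign flips along the way, the symbol is -1.

-1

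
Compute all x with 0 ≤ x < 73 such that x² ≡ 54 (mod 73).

73 ≡ 1 (mod 4), so we find a root by search.
Trying successive values, 28² = 784 ≡ 54 (mod 73). The other root is 73 − 28 = 45.

28, 45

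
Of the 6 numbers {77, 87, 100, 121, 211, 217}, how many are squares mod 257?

(77/257) = -1 → non-residue.
(87/257) = -1 → non-residue.
(100/257) = +1 → QR.
(121/257) = +1 → QR.
(211/257) = +1 → QR.
(217/257) = -1 → non-residue.
Total quadratic residues among the 6: 3.

3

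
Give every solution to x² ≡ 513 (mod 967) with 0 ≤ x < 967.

Since 967 ≡ 3 (mod 4), a square root of 513 is 513^((967+1)/4) = 513^242 mod 967.
Repeated squaring: 513^2≡145, 513^4≡718, 513^8≡113, 513^16≡198, 513^32≡524, 513^64≡915, 513^128≡770 (mod 967).
513^242 = 513^(128+64+32+16+2) ≡ 871 (mod 967).
Check: 871² = 758641 ≡ 513 (mod 967). The two roots are 96 and 871.

96, 871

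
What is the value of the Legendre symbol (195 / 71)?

Euler's criterion: (195/71) ≡ 53^35 (mod 71).
53^2 ≡ 40 (mod 71)
53^4 ≡ 38 (mod 71)
53^8 ≡ 24 (mod 71)
53^16 ≡ 8 (mod 71)
53^32 ≡ 64 (mod 71)
53^35 = 53^(32+2+1) ≡ 70 (mod 71).
Result is 70 ≡ −1, so (195/71) = −1.

-1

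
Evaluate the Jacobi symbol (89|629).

Reciprocity: 89 ≡ 1 and 629 ≡ 1 (mod 4), so (89/629) = +(629/89).
Reduce top mod 89: now compute (6/89).
Pull out 2: since 89 ≡ 1 (mod 8), (2/89) = +1.
Reciprocity: 3 ≡ 3 and 89 ≡ 1 (mod 4), so (3/89) = +(89/3).
Reduce top mod 3: now compute (2/3).
Pull out 2: since 3 ≡ 3 (mod 8), (2/3) = -1.
Reached (1/3) = 1. Collecting the sign flips along the way, the symbol is -1.

-1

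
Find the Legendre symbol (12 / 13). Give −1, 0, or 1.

Pull out 2^2: since 13 ≡ 5 (mod 8), (2/13) = -1, so (2/13)^2 = +1.
Reciprocity: 3 ≡ 3 and 13 ≡ 1 (mod 4), so (3/13) = +(13/3).
Reduce top mod 3: now compute (1/3).
Reached (1/3) = 1. Collecting the sign flips along the way, the symbol is +1.

1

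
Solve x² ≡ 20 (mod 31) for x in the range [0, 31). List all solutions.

12, 19

Since 31 ≡ 3 (mod 4), a square root of 20 is 20^((31+1)/4) = 20^8 mod 31.
Repeated squaring: 20^2≡28, 20^4≡9, 20^8≡19 (mod 31).
20^8 = 20^(8) ≡ 19 (mod 31).
Check: 19² = 361 ≡ 20 (mod 31). The two roots are 12 and 19.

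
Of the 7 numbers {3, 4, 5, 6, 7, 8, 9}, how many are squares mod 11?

4

(3/11) = +1 → QR.
(4/11) = +1 → QR.
(5/11) = +1 → QR.
(6/11) = -1 → non-residue.
(7/11) = -1 → non-residue.
(8/11) = -1 → non-residue.
(9/11) = +1 → QR.
Total quadratic residues among the 7: 4.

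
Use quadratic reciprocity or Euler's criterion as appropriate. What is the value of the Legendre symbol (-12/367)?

First reduce: -12 ≡ 355 (mod 367).
Reciprocity: 355 ≡ 3 and 367 ≡ 3 (mod 4), so (355/367) = −(367/355).
Reduce top mod 355: now compute (12/355).
Pull out 2^2: since 355 ≡ 3 (mod 8), (2/355) = -1, so (2/355)^2 = +1.
Reciprocity: 3 ≡ 3 and 355 ≡ 3 (mod 4), so (3/355) = −(355/3).
Reduce top mod 3: now compute (1/3).
Reached (1/3) = 1. Collecting the sign flips along the way, the symbol is +1.

1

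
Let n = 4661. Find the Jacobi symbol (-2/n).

-1

First reduce: -2 ≡ 4659 (mod 4661).
Reciprocity: 4659 ≡ 3 and 4661 ≡ 1 (mod 4), so (4659/4661) = +(4661/4659).
Reduce top mod 4659: now compute (2/4659).
Pull out 2: since 4659 ≡ 3 (mod 8), (2/4659) = -1.
Reached (1/4659) = 1. Collecting the sign flips along the way, the symbol is -1.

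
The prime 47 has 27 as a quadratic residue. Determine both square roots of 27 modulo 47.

Since 47 ≡ 3 (mod 4), a square root of 27 is 27^((47+1)/4) = 27^12 mod 47.
Repeated squaring: 27^2≡24, 27^4≡12, 27^8≡3 (mod 47).
27^12 = 27^(8+4) ≡ 36 (mod 47).
Check: 36² = 1296 ≡ 27 (mod 47). The two roots are 11 and 36.

11, 36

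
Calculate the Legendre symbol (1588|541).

First reduce: 1588 ≡ 506 (mod 541).
Pull out 2: since 541 ≡ 5 (mod 8), (2/541) = -1.
Reciprocity: 253 ≡ 1 and 541 ≡ 1 (mod 4), so (253/541) = +(541/253).
Reduce top mod 253: now compute (35/253).
Reciprocity: 35 ≡ 3 and 253 ≡ 1 (mod 4), so (35/253) = +(253/35).
Reduce top mod 35: now compute (8/35).
Pull out 2^3: since 35 ≡ 3 (mod 8), (2/35) = -1, so (2/35)^3 = -1.
Reached (1/35) = 1. Collecting the sign flips along the way, the symbol is +1.

1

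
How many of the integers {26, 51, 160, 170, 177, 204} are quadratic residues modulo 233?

(26/233) = +1 → QR.
(51/233) = +1 → QR.
(160/233) = -1 → non-residue.
(170/233) = +1 → QR.
(177/233) = +1 → QR.
(204/233) = +1 → QR.
Total quadratic residues among the 6: 5.

5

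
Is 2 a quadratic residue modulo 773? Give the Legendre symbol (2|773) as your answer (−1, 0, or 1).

-1

Pull out 2: since 773 ≡ 5 (mod 8), (2/773) = -1.
Reached (1/773) = 1. Collecting the sign flips along the way, the symbol is -1.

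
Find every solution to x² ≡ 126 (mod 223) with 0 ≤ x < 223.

55, 168

Since 223 ≡ 3 (mod 4), a square root of 126 is 126^((223+1)/4) = 126^56 mod 223.
Repeated squaring: 126^2≡43, 126^4≡65, 126^8≡211, 126^16≡144, 126^32≡220 (mod 223).
126^56 = 126^(32+16+8) ≡ 55 (mod 223).
Check: 55² = 3025 ≡ 126 (mod 223). The two roots are 55 and 168.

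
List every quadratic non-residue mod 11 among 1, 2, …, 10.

2 6 7 8 10

Square k = 1,…,5 (k and 11−k give the same square):
1²=1, 2²=4, 3²=9, 4²≡5, 5²≡3 (mod 11).
The residues are {1, 3, 4, 5, 9}; the non-residues are the remaining 5 nonzero classes.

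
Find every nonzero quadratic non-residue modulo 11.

2,6,7,8,10

Square k = 1,…,5 (k and 11−k give the same square):
1²=1, 2²=4, 3²=9, 4²≡5, 5²≡3 (mod 11).
The residues are {1, 3, 4, 5, 9}; the non-residues are the remaining 5 nonzero classes.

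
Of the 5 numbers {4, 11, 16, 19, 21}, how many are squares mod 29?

2

(4/29) = +1 → QR.
(11/29) = -1 → non-residue.
(16/29) = +1 → QR.
(19/29) = -1 → non-residue.
(21/29) = -1 → non-residue.
Total quadratic residues among the 5: 2.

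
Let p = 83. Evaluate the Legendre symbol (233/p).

-1

Euler's criterion: (233/83) ≡ 67^41 (mod 83).
67^2 ≡ 7 (mod 83)
67^4 ≡ 49 (mod 83)
67^8 ≡ 77 (mod 83)
67^16 ≡ 36 (mod 83)
67^32 ≡ 51 (mod 83)
67^41 = 67^(32+8+1) ≡ 82 (mod 83).
Result is 82 ≡ −1, so (233/83) = −1.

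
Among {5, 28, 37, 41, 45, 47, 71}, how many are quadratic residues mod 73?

3

(5/73) = -1 → non-residue.
(28/73) = -1 → non-residue.
(37/73) = +1 → QR.
(41/73) = +1 → QR.
(45/73) = -1 → non-residue.
(47/73) = -1 → non-residue.
(71/73) = +1 → QR.
Total quadratic residues among the 7: 3.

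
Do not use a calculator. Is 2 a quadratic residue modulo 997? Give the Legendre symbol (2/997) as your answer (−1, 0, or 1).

-1

Euler's criterion: (2/997) ≡ 2^498 (mod 997).
2^2 ≡ 4 (mod 997)
2^4 ≡ 16 (mod 997)
2^8 ≡ 256 (mod 997)
2^16 ≡ 731 (mod 997)
2^32 ≡ 966 (mod 997)
2^64 ≡ 961 (mod 997)
2^128 ≡ 299 (mod 997)
2^256 ≡ 668 (mod 997)
2^498 = 2^(256+128+64+32+16+2) ≡ 996 (mod 997).
Result is 996 ≡ −1, so (2/997) = −1.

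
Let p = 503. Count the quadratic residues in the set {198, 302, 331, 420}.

(198/503) = +1 → QR.
(302/503) = -1 → non-residue.
(331/503) = -1 → non-residue.
(420/503) = -1 → non-residue.
Total quadratic residues among the 4: 1.

1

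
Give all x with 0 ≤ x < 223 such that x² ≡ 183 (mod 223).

Since 223 ≡ 3 (mod 4), a square root of 183 is 183^((223+1)/4) = 183^56 mod 223.
Repeated squaring: 183^2≡39, 183^4≡183, 183^8≡39, 183^16≡183, 183^32≡39 (mod 223).
183^56 = 183^(32+16+8) ≡ 39 (mod 223).
Check: 39² = 1521 ≡ 183 (mod 223). The two roots are 39 and 184.

39, 184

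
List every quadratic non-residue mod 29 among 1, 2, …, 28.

2 3 8 10 11 12 14 15 17 18 19 21 26 27

Square k = 1,…,14 (k and 29−k give the same square):
1²=1, 2²=4, 3²=9, 4²=16, 5²=25, 6²≡7, 7²≡20, 8²≡6, 9²≡23, 10²≡13, 11²≡5, 12²≡28, 13²≡24, 14²≡22 (mod 29).
The residues are {1, 4, 5, 6, 7, 9, 13, 16, 20, 22, 23, 24, 25, 28}; the non-residues are the remaining 14 nonzero classes.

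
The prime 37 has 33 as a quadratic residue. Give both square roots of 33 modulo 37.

12, 25

37 ≡ 1 (mod 4), so we find a root by search.
Trying successive values, 12² = 144 ≡ 33 (mod 37). The other root is 37 − 12 = 25.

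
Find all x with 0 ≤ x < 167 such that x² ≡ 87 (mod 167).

Since 167 ≡ 3 (mod 4), a square root of 87 is 87^((167+1)/4) = 87^42 mod 167.
Repeated squaring: 87^2≡54, 87^4≡77, 87^8≡84, 87^16≡42, 87^32≡94 (mod 167).
87^42 = 87^(32+8+2) ≡ 33 (mod 167).
Check: 33² = 1089 ≡ 87 (mod 167). The two roots are 33 and 134.

33, 134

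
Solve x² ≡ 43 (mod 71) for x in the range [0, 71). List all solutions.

Since 71 ≡ 3 (mod 4), a square root of 43 is 43^((71+1)/4) = 43^18 mod 71.
Repeated squaring: 43^2≡3, 43^4≡9, 43^8≡10, 43^16≡29 (mod 71).
43^18 = 43^(16+2) ≡ 16 (mod 71).
Check: 16² = 256 ≡ 43 (mod 71). The two roots are 16 and 55.

16, 55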